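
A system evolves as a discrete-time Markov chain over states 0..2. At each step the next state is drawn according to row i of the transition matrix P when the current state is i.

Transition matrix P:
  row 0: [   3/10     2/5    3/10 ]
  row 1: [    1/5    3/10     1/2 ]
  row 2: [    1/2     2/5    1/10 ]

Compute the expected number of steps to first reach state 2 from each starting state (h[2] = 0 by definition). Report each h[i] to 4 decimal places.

First-step conditioning: h[2] = 0; for i ≠ 2, h[i] = 1 + Σ_k P[i][k]·h[k].
  h[0] = 1 + 3/10·h[0] + 2/5·h[1]
  h[1] = 1 + 1/5·h[0] + 3/10·h[1]
Solving the 2×2 linear system over states ≠ 2 gives exactly h = [110/41, 90/41, 0] (h[2] = 0 is the target).

h = [2.6829, 2.1951, 0.0000]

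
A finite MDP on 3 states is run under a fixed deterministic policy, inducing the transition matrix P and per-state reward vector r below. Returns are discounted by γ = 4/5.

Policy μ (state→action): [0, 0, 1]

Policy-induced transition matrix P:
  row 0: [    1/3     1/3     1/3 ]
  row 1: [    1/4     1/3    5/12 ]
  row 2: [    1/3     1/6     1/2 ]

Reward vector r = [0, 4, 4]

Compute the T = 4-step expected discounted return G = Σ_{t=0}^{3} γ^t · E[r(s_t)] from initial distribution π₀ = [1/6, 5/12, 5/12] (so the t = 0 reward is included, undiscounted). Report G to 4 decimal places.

t=0: π = [0.1667, 0.4167, 0.4167], E[r] = 3.3333, γ^t·E[r] = 3.333333, running G = 3.333333
t=1: π = [0.2986, 0.2639, 0.4375], E[r] = 2.8056, γ^t·E[r] = 2.244444, running G = 5.577778
t=2: π = [0.3113, 0.2604, 0.4282], E[r] = 2.7546, γ^t·E[r] = 1.762963, running G = 7.340741
t=3: π = [0.3116, 0.2620, 0.4264], E[r] = 2.7535, γ^t·E[r] = 1.409778, running G = 8.750519

G = 8.7505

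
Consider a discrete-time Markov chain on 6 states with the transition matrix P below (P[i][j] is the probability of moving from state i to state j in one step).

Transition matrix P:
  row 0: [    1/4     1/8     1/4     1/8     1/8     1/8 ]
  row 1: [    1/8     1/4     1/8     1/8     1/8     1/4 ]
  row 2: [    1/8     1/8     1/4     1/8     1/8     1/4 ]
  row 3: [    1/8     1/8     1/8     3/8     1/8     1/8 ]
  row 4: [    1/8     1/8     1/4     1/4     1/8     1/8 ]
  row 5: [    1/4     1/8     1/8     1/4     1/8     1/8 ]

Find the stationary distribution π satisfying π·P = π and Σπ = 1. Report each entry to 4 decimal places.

π = [0.1666, 0.1429, 0.1845, 0.2152, 0.1250, 0.1659]

Balance equations π_j = Σ_i π_i·P[i][j]:
  π_0 = 1/4·π_0 + 1/8·π_1 + 1/8·π_2 + 1/8·π_3 + 1/8·π_4 + 1/4·π_5
  π_1 = 1/8·π_0 + 1/4·π_1 + 1/8·π_2 + 1/8·π_3 + 1/8·π_4 + 1/8·π_5
  π_2 = 1/4·π_0 + 1/8·π_1 + 1/4·π_2 + 1/8·π_3 + 1/4·π_4 + 1/8·π_5
  π_3 = 1/8·π_0 + 1/8·π_1 + 1/8·π_2 + 3/8·π_3 + 1/4·π_4 + 1/4·π_5
  π_4 = 1/8·π_0 + 1/8·π_1 + 1/8·π_2 + 1/8·π_3 + 1/8·π_4 + 1/8·π_5
  normalize: π_0 + π_1 + π_2 + π_3 + π_4 + π_5 = 1
Solving the linear system gives exactly π = [521/3128, 1/7, 505/2737, 673/3128, 1/8, 519/3128].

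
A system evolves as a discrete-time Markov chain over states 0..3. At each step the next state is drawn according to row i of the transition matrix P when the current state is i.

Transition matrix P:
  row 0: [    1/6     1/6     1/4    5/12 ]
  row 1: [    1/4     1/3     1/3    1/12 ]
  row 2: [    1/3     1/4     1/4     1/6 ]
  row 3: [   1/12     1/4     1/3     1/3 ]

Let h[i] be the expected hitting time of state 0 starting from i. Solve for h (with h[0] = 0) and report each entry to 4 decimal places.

First-step conditioning: h[0] = 0; for i ≠ 0, h[i] = 1 + Σ_k P[i][k]·h[k].
  h[1] = 1 + 1/3·h[1] + 1/3·h[2] + 1/12·h[3]
  h[2] = 1 + 1/4·h[1] + 1/4·h[2] + 1/6·h[3]
  h[3] = 1 + 1/4·h[1] + 1/3·h[2] + 1/3·h[3]
Solving the 3×3 linear system over states ≠ 0 gives exactly h = [0, 1404/353, 1320/353, 1716/353] (h[0] = 0 is the target).

h = [0.0000, 3.9773, 3.7394, 4.8612]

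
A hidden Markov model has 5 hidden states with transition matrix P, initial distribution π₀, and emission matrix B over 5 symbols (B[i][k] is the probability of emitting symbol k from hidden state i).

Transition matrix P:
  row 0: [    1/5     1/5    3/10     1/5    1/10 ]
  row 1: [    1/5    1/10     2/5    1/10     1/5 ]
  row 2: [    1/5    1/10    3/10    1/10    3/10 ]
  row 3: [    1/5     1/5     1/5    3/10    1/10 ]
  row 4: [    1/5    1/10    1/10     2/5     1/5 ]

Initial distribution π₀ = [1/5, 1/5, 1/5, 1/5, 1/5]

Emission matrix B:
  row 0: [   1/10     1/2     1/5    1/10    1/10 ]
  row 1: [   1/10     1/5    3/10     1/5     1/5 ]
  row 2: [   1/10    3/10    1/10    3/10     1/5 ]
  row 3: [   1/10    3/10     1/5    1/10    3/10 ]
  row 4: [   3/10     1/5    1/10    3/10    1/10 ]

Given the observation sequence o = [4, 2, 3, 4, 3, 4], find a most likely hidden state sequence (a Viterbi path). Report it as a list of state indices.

t=0: δ = [2.000e-02, 4.000e-02, 4.000e-02, 6.000e-02, 2.000e-02]  (obs o_0=4)
t=1: δ = [2.400e-03, 3.600e-03, 1.600e-03, 3.600e-03, 1.200e-03]  ψ = [3, 3, 1, 3, 2]  (obs o_1=2)
t=2: δ = [7.200e-05, 1.440e-04, 4.320e-04, 1.080e-04, 2.160e-04]  ψ = [1, 3, 1, 3, 1]  (obs o_2=3)
t=3: δ = [8.640e-06, 8.640e-06, 2.592e-05, 2.592e-05, 1.296e-05]  ψ = [2, 2, 2, 4, 2]  (obs o_3=4)
t=4: δ = [5.184e-07, 1.037e-06, 2.333e-06, 7.776e-07, 2.333e-06]  ψ = [2, 3, 2, 3, 2]  (obs o_4=3)
t=5: δ = [4.666e-08, 4.666e-08, 1.400e-07, 2.799e-07, 6.998e-08]  ψ = [2, 2, 2, 4, 2]  (obs o_5=4)
backtrack: best end state = 3; path = [3, 1, 2, 2, 4, 3]

path = [3, 1, 2, 2, 4, 3]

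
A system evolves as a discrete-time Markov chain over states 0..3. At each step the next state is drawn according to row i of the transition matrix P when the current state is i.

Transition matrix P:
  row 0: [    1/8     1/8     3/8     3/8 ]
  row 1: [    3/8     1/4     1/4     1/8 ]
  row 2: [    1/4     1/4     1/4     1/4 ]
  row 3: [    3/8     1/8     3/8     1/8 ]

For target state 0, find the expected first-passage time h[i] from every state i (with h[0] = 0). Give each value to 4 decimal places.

h = [0.0000, 2.9302, 3.3023, 2.9767]

First-step conditioning: h[0] = 0; for i ≠ 0, h[i] = 1 + Σ_k P[i][k]·h[k].
  h[1] = 1 + 1/4·h[1] + 1/4·h[2] + 1/8·h[3]
  h[2] = 1 + 1/4·h[1] + 1/4·h[2] + 1/4·h[3]
  h[3] = 1 + 1/8·h[1] + 3/8·h[2] + 1/8·h[3]
Solving the 3×3 linear system over states ≠ 0 gives exactly h = [0, 126/43, 142/43, 128/43] (h[0] = 0 is the target).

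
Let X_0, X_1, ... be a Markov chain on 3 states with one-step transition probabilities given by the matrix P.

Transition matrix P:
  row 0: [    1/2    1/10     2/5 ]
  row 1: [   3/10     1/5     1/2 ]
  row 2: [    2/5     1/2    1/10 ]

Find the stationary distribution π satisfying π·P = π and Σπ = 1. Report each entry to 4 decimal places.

Balance equations π_j = Σ_i π_i·P[i][j]:
  π_0 = 1/2·π_0 + 3/10·π_1 + 2/5·π_2
  π_1 = 1/10·π_0 + 1/5·π_1 + 1/2·π_2
  normalize: π_0 + π_1 + π_2 = 1
Solving the linear system gives exactly π = [47/113, 29/113, 37/113].

π = [0.4159, 0.2566, 0.3274]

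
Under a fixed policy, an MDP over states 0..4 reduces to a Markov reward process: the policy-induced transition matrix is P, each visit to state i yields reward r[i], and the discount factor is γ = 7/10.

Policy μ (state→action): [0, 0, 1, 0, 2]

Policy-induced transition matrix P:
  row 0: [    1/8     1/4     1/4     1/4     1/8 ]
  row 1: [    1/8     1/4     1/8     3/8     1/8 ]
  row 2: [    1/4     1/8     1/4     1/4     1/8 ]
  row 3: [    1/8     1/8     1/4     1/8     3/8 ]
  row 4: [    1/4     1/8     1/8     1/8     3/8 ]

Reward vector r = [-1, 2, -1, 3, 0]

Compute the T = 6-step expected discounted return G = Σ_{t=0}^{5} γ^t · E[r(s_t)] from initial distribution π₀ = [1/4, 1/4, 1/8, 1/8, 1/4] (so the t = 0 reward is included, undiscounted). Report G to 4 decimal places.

G = 1.7562

t=0: π = [0.2500, 0.2500, 0.1250, 0.1250, 0.2500], E[r] = 0.5000, γ^t·E[r] = 0.500000, running G = 0.500000
t=1: π = [0.1719, 0.1875, 0.1875, 0.2344, 0.2188], E[r] = 0.7188, γ^t·E[r] = 0.503125, running G = 1.003125
t=2: π = [0.1758, 0.1699, 0.1992, 0.2168, 0.2383], E[r] = 0.6152, γ^t·E[r] = 0.301465, running G = 1.304590
t=3: π = [0.1797, 0.1682, 0.1990, 0.2144, 0.2388], E[r] = 0.6008, γ^t·E[r] = 0.206085, running G = 1.510675
t=4: π = [0.1797, 0.1685, 0.1991, 0.2144, 0.2383], E[r] = 0.6013, γ^t·E[r] = 0.144369, running G = 1.655044
t=5: π = [0.1797, 0.1685, 0.1992, 0.2145, 0.2382], E[r] = 0.6017, γ^t·E[r] = 0.101120, running G = 1.756164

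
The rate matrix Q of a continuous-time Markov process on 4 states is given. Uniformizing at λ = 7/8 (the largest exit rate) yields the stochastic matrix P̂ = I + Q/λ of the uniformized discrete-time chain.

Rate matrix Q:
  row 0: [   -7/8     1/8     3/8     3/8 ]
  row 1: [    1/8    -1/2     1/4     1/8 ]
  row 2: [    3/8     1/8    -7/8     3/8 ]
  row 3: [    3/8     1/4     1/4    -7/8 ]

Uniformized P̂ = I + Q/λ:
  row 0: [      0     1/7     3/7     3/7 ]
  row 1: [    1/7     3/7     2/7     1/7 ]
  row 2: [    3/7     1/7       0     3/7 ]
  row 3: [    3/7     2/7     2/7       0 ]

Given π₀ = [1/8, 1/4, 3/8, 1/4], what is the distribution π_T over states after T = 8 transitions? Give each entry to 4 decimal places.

t=0: π = [0.1250, 0.2500, 0.3750, 0.2500]
t=1: π = [0.3036, 0.2500, 0.1964, 0.2500]
t=2: π = [0.2270, 0.2500, 0.2730, 0.2500]
t=3: π = [0.2598, 0.2500, 0.2402, 0.2500]
t=4: π = [0.2458, 0.2500, 0.2542, 0.2500]
t=5: π = [0.2518, 0.2500, 0.2482, 0.2500]
t=6: π = [0.2492, 0.2500, 0.2508, 0.2500]
t=7: π = [0.2503, 0.2500, 0.2497, 0.2500]
t=8: π = [0.2499, 0.2500, 0.2501, 0.2500]

π = [0.2499, 0.2500, 0.2501, 0.2500]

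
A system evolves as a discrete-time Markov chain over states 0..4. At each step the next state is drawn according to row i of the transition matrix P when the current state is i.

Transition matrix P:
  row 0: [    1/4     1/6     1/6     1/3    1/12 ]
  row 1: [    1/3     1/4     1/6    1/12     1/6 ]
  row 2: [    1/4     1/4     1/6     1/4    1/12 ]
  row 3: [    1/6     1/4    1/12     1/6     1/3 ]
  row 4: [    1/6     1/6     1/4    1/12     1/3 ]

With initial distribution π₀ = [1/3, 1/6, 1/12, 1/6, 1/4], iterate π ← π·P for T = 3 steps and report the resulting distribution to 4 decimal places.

t=0: π = [0.3333, 0.1667, 0.0833, 0.1667, 0.2500]
t=1: π = [0.2292, 0.2014, 0.1736, 0.1944, 0.2014]
t=2: π = [0.2338, 0.2141, 0.1672, 0.1858, 0.1991]
t=3: π = [0.2358, 0.2139, 0.1678, 0.1851, 0.1974]

π = [0.2358, 0.2139, 0.1678, 0.1851, 0.1974]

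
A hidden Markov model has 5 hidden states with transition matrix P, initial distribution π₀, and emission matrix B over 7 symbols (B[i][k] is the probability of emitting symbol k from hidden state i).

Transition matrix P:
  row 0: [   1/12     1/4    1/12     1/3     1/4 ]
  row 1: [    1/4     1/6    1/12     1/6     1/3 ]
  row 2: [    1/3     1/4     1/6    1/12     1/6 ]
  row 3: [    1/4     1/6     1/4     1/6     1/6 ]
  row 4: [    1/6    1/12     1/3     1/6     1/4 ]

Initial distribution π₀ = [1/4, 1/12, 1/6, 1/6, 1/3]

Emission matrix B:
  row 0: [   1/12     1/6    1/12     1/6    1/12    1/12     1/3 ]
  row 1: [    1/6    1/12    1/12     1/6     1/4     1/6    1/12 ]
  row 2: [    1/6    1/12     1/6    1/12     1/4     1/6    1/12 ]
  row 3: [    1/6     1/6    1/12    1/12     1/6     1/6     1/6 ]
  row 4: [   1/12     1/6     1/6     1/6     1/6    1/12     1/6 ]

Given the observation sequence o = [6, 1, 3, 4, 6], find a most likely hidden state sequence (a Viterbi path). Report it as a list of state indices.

path = [0, 4, 4, 2, 0]

t=0: δ = [8.333e-02, 6.944e-03, 1.389e-02, 2.778e-02, 5.556e-02]  (obs o_0=6)
t=1: δ = [1.543e-03, 1.736e-03, 1.543e-03, 4.630e-03, 3.472e-03]  ψ = [4, 0, 4, 0, 0]  (obs o_1=1)
t=2: δ = [1.929e-04, 1.286e-04, 9.645e-05, 6.430e-05, 1.447e-04]  ψ = [3, 3, 3, 3, 4]  (obs o_2=3)
t=3: δ = [2.679e-06, 1.206e-05, 1.206e-05, 1.072e-05, 8.038e-06]  ψ = [1, 0, 4, 0, 0]  (obs o_3=4)
t=4: δ = [1.340e-06, 2.512e-07, 2.233e-07, 3.349e-07, 6.698e-07]  ψ = [2, 2, 3, 1, 1]  (obs o_4=6)
backtrack: best end state = 0; path = [0, 4, 4, 2, 0]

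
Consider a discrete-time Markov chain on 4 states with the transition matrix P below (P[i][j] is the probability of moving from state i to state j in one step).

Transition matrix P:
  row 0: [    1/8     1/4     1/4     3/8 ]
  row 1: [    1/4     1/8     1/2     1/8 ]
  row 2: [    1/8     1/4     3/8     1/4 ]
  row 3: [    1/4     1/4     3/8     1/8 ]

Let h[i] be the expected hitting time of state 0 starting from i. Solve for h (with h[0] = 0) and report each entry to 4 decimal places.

h = [0.0000, 5.0783, 5.6348, 5.0087]

First-step conditioning: h[0] = 0; for i ≠ 0, h[i] = 1 + Σ_k P[i][k]·h[k].
  h[1] = 1 + 1/8·h[1] + 1/2·h[2] + 1/8·h[3]
  h[2] = 1 + 1/4·h[1] + 3/8·h[2] + 1/4·h[3]
  h[3] = 1 + 1/4·h[1] + 3/8·h[2] + 1/8·h[3]
Solving the 3×3 linear system over states ≠ 0 gives exactly h = [0, 584/115, 648/115, 576/115] (h[0] = 0 is the target).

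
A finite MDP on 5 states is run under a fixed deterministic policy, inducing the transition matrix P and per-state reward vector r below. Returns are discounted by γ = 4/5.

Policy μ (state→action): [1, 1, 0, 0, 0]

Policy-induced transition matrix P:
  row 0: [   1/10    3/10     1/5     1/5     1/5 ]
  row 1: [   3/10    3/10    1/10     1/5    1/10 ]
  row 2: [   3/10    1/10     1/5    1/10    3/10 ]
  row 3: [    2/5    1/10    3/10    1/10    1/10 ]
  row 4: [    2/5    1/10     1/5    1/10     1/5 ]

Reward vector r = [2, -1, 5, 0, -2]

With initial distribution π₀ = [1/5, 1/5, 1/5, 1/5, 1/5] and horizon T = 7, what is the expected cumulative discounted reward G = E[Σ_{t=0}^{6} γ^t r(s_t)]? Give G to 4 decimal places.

G = 3.7199

t=0: π = [0.2000, 0.2000, 0.2000, 0.2000, 0.2000], E[r] = 0.8000, γ^t·E[r] = 0.800000, running G = 0.800000
t=1: π = [0.3000, 0.1800, 0.2000, 0.1400, 0.1800], E[r] = 1.0600, γ^t·E[r] = 0.848000, running G = 1.648000
t=2: π = [0.2720, 0.1960, 0.1960, 0.1480, 0.1880], E[r] = 0.9520, γ^t·E[r] = 0.609280, running G = 2.257280
t=3: π = [0.2792, 0.1936, 0.1952, 0.1468, 0.1852], E[r] = 0.9704, γ^t·E[r] = 0.496845, running G = 2.754125
t=4: π = [0.2774, 0.1946, 0.1953, 0.1473, 0.1855], E[r] = 0.9658, γ^t·E[r] = 0.395592, running G = 3.149716
t=5: π = [0.2778, 0.1944, 0.1953, 0.1472, 0.1853], E[r] = 0.9669, γ^t·E[r] = 0.316830, running G = 3.466546
t=6: π = [0.2777, 0.1944, 0.1953, 0.1472, 0.1854], E[r] = 0.9666, γ^t·E[r] = 0.253392, running G = 3.719938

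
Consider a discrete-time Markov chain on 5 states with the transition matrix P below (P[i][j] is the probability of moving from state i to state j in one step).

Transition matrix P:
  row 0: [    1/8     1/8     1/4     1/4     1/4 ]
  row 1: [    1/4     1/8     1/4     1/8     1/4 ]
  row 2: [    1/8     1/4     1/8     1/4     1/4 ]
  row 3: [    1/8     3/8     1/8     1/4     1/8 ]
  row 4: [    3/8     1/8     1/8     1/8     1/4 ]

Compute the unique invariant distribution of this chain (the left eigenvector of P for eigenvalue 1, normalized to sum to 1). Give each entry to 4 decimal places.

π = [0.2059, 0.1962, 0.1753, 0.1973, 0.2253]

Balance equations π_j = Σ_i π_i·P[i][j]:
  π_0 = 1/8·π_0 + 1/4·π_1 + 1/8·π_2 + 1/8·π_3 + 3/8·π_4
  π_1 = 1/8·π_0 + 1/8·π_1 + 1/4·π_2 + 3/8·π_3 + 1/8·π_4
  π_2 = 1/4·π_0 + 1/4·π_1 + 1/8·π_2 + 1/8·π_3 + 1/8·π_4
  π_3 = 1/4·π_0 + 1/8·π_1 + 1/4·π_2 + 1/4·π_3 + 1/8·π_4
  normalize: π_0 + π_1 + π_2 + π_3 + π_4 = 1
Solving the linear system gives exactly π = [962/4673, 917/4673, 819/4673, 922/4673, 1053/4673].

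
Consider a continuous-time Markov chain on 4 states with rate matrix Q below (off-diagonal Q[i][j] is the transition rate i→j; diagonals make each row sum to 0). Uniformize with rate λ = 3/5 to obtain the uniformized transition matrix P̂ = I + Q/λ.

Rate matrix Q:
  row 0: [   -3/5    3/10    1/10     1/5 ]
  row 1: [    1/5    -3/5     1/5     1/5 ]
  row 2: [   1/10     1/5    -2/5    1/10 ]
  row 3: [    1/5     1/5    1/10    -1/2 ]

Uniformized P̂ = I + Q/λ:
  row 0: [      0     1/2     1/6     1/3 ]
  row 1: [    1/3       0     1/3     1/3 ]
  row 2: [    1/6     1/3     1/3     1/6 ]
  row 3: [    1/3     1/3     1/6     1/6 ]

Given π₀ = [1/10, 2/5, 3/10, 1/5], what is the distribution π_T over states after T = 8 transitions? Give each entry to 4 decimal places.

π = [0.2180, 0.2774, 0.2554, 0.2492]

t=0: π = [0.1000, 0.4000, 0.3000, 0.2000]
t=1: π = [0.2500, 0.2167, 0.2833, 0.2500]
t=2: π = [0.2028, 0.3028, 0.2500, 0.2444]
t=3: π = [0.2241, 0.2662, 0.2588, 0.2509]
t=4: π = [0.2155, 0.2819, 0.2542, 0.2484]
t=5: π = [0.2191, 0.2753, 0.2560, 0.2496]
t=6: π = [0.2176, 0.2781, 0.2552, 0.2491]
t=7: π = [0.2183, 0.2769, 0.2556, 0.2493]
t=8: π = [0.2180, 0.2774, 0.2554, 0.2492]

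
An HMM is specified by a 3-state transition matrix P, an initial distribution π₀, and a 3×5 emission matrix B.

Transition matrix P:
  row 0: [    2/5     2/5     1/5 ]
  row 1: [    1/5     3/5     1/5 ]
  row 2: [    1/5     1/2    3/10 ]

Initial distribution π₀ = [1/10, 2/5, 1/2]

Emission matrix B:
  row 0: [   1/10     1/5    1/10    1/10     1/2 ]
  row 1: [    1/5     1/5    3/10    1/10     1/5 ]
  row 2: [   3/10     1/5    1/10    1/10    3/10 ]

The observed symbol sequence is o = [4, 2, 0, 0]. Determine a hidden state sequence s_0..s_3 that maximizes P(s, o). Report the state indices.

t=0: δ = [5.000e-02, 8.000e-02, 1.500e-01]  (obs o_0=4)
t=1: δ = [3.000e-03, 2.250e-02, 4.500e-03]  ψ = [2, 2, 2]  (obs o_1=2)
t=2: δ = [4.500e-04, 2.700e-03, 1.350e-03]  ψ = [1, 1, 1]  (obs o_2=0)
t=3: δ = [5.400e-05, 3.240e-04, 1.620e-04]  ψ = [1, 1, 1]  (obs o_3=0)
backtrack: best end state = 1; path = [2, 1, 1, 1]

path = [2, 1, 1, 1]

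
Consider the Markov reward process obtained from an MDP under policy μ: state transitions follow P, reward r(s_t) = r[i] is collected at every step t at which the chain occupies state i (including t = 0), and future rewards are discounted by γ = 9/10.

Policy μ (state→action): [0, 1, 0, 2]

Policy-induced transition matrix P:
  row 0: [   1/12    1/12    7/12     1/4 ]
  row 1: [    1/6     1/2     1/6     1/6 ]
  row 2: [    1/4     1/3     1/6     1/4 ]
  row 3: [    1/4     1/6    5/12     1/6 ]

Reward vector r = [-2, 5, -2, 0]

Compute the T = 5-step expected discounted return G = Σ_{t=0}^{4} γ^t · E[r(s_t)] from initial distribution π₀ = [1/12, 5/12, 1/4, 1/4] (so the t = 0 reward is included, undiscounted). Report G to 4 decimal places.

G = 3.3002

t=0: π = [0.0833, 0.4167, 0.2500, 0.2500], E[r] = 1.4167, γ^t·E[r] = 1.416667, running G = 1.416667
t=1: π = [0.2014, 0.3403, 0.2639, 0.1944], E[r] = 0.7708, γ^t·E[r] = 0.693750, running G = 2.110417
t=2: π = [0.1881, 0.3073, 0.2992, 0.2054], E[r] = 0.5619, γ^t·E[r] = 0.455156, running G = 2.565573
t=3: π = [0.1930, 0.3033, 0.2964, 0.2073], E[r] = 0.5376, γ^t·E[r] = 0.391887, running G = 2.957460
t=4: π = [0.1926, 0.3011, 0.2989, 0.2075], E[r] = 0.5224, γ^t·E[r] = 0.342766, running G = 3.300225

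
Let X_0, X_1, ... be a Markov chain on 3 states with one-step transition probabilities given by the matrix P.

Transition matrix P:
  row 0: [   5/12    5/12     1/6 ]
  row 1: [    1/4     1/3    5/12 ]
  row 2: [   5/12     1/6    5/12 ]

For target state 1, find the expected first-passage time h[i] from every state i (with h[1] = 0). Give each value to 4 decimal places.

h = [2.7692, 0.0000, 3.6923]

First-step conditioning: h[1] = 0; for i ≠ 1, h[i] = 1 + Σ_k P[i][k]·h[k].
  h[0] = 1 + 5/12·h[0] + 1/6·h[2]
  h[2] = 1 + 5/12·h[0] + 5/12·h[2]
Solving the 2×2 linear system over states ≠ 1 gives exactly h = [36/13, 0, 48/13] (h[1] = 0 is the target).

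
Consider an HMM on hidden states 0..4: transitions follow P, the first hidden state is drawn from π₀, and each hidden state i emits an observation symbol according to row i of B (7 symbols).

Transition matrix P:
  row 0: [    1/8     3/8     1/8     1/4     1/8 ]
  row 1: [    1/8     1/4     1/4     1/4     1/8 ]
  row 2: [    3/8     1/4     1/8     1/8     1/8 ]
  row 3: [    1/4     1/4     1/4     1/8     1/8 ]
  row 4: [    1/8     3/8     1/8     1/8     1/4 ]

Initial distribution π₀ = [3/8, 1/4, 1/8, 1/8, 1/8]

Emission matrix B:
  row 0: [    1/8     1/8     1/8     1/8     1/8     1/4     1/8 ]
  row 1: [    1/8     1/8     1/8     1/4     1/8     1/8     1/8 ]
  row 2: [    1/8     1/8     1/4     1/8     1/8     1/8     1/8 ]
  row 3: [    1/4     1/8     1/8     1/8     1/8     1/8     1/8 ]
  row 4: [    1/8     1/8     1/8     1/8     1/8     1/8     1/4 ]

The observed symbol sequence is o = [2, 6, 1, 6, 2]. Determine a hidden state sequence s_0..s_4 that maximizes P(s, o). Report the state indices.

path = [0, 1, 2, 0, 1]

t=0: δ = [4.688e-02, 3.125e-02, 3.125e-02, 1.562e-02, 1.562e-02]  (obs o_0=2)
t=1: δ = [1.465e-03, 2.197e-03, 9.766e-04, 1.465e-03, 1.465e-03]  ψ = [2, 0, 1, 0, 0]  (obs o_1=6)
t=2: δ = [4.578e-05, 6.866e-05, 6.866e-05, 6.866e-05, 4.578e-05]  ψ = [2, 0, 1, 1, 4]  (obs o_2=1)
t=3: δ = [3.219e-06, 2.146e-06, 2.146e-06, 2.146e-06, 2.861e-06]  ψ = [2, 0, 1, 1, 4]  (obs o_3=6)
t=4: δ = [1.006e-07, 1.509e-07, 1.341e-07, 1.006e-07, 8.941e-08]  ψ = [2, 0, 1, 0, 4]  (obs o_4=2)
backtrack: best end state = 1; path = [0, 1, 2, 0, 1]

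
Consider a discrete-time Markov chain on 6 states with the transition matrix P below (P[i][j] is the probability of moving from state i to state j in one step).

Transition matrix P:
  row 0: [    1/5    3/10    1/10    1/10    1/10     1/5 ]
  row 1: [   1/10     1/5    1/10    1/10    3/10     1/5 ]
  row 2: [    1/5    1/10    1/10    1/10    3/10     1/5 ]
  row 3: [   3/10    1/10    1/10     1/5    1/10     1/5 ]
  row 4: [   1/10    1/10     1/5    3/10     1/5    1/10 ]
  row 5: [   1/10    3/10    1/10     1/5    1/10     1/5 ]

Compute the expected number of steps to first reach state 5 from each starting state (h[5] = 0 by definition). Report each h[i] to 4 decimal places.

h = [5.4939, 5.6015, 5.5908, 5.4700, 6.0859, 0.0000]

First-step conditioning: h[5] = 0; for i ≠ 5, h[i] = 1 + Σ_k P[i][k]·h[k].
  h[0] = 1 + 1/5·h[0] + 3/10·h[1] + 1/10·h[2] + 1/10·h[3] + 1/10·h[4]
  h[1] = 1 + 1/10·h[0] + 1/5·h[1] + 1/10·h[2] + 1/10·h[3] + 3/10·h[4]
  h[2] = 1 + 1/5·h[0] + 1/10·h[1] + 1/10·h[2] + 1/10·h[3] + 3/10·h[4]
  h[3] = 1 + 3/10·h[0] + 1/10·h[1] + 1/10·h[2] + 1/5·h[3] + 1/10·h[4]
  h[4] = 1 + 1/10·h[0] + 1/10·h[1] + 1/5·h[2] + 3/10·h[3] + 1/5·h[4]
Solving the 5×5 linear system over states ≠ 5 gives exactly h = [22970/4181, 23420/4181, 23375/4181, 22870/4181, 25445/4181, 0] (h[5] = 0 is the target).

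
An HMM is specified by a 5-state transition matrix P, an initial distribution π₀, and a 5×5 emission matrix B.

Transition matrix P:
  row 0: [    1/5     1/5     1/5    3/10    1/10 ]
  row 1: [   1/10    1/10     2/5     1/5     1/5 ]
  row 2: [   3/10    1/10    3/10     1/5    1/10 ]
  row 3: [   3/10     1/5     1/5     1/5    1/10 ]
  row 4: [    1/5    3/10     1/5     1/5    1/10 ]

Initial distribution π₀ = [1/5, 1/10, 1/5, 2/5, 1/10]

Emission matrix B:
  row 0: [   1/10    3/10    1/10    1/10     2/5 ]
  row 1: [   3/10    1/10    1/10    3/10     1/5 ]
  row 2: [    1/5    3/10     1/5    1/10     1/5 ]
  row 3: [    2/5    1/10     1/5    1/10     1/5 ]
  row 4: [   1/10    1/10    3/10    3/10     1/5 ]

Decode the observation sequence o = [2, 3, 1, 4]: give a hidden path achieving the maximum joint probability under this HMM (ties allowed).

t=0: δ = [2.000e-02, 1.000e-02, 4.000e-02, 8.000e-02, 3.000e-02]  (obs o_0=2)
t=1: δ = [2.400e-03, 4.800e-03, 1.600e-03, 1.600e-03, 2.400e-03]  ψ = [3, 3, 3, 3, 3]  (obs o_1=3)
t=2: δ = [1.440e-04, 7.200e-05, 5.760e-04, 9.600e-05, 9.600e-05]  ψ = [0, 4, 1, 1, 1]  (obs o_2=1)
t=3: δ = [6.912e-05, 1.152e-05, 3.456e-05, 2.304e-05, 1.152e-05]  ψ = [2, 2, 2, 2, 2]  (obs o_3=4)
backtrack: best end state = 0; path = [3, 1, 2, 0]

path = [3, 1, 2, 0]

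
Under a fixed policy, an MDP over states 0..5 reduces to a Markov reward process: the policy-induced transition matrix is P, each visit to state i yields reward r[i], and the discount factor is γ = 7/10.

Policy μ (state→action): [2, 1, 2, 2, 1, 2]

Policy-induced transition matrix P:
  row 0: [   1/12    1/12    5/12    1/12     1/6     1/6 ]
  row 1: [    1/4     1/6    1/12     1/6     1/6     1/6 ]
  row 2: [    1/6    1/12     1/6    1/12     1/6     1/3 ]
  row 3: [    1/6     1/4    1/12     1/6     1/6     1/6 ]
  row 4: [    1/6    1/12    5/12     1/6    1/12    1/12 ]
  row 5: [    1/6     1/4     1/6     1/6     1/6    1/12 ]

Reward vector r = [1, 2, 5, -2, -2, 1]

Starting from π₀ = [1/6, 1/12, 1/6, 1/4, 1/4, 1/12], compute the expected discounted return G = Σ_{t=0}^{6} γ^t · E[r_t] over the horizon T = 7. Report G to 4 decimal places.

G = 2.7246

t=0: π = [0.1667, 0.0833, 0.1667, 0.2500, 0.2500, 0.0833], E[r] = 0.2500, γ^t·E[r] = 0.250000, running G = 0.250000
t=1: π = [0.1597, 0.1458, 0.2431, 0.1389, 0.1458, 0.1667], E[r] = 1.2639, γ^t·E[r] = 0.884722, running G = 1.134722
t=2: π = [0.1655, 0.1464, 0.2193, 0.1331, 0.1545, 0.1811], E[r] = 1.1609, γ^t·E[r] = 0.568831, running G = 1.703553
t=3: π = [0.1651, 0.1479, 0.2234, 0.1346, 0.1538, 0.1753], E[r] = 1.1763, γ^t·E[r] = 0.403458, running G = 2.107012
t=4: π = [0.1652, 0.1473, 0.2228, 0.1343, 0.1539, 0.1765], E[r] = 1.1742, γ^t·E[r] = 0.281932, running G = 2.388943
t=5: π = [0.1652, 0.1474, 0.2230, 0.1343, 0.1538, 0.1763], E[r] = 1.1748, γ^t·E[r] = 0.197444, running G = 2.586388
t=6: π = [0.1652, 0.1474, 0.2229, 0.1343, 0.1538, 0.1763], E[r] = 1.1747, γ^t·E[r] = 0.138197, running G = 2.724585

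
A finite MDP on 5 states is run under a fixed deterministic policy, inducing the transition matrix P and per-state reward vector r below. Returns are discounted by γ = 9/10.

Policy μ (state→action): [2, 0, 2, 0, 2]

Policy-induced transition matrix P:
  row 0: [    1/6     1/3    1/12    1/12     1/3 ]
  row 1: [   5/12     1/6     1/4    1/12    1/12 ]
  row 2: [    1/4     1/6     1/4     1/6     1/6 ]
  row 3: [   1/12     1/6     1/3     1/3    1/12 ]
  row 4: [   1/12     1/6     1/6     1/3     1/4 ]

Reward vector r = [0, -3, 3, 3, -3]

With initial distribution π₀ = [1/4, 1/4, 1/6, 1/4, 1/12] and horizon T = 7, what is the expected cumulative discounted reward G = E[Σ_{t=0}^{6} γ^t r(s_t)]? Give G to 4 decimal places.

t=0: π = [0.2500, 0.2500, 0.1667, 0.2500, 0.0833], E[r] = 0.2500, γ^t·E[r] = 0.250000, running G = 0.250000
t=1: π = [0.2153, 0.2083, 0.2222, 0.1806, 0.1736], E[r] = 0.0625, γ^t·E[r] = 0.056250, running G = 0.306250
t=2: π = [0.2078, 0.2025, 0.2147, 0.1904, 0.1846], E[r] = 0.0538, γ^t·E[r] = 0.043594, running G = 0.349844
t=3: π = [0.2039, 0.2013, 0.2159, 0.1950, 0.1839], E[r] = 0.0768, γ^t·E[r] = 0.056004, running G = 0.405848
t=4: π = [0.2034, 0.2007, 0.2169, 0.1960, 0.1830], E[r] = 0.0881, γ^t·E[r] = 0.057784, running G = 0.463631
t=5: π = [0.2033, 0.2006, 0.2172, 0.1962, 0.1828], E[r] = 0.0901, γ^t·E[r] = 0.053200, running G = 0.516831
t=6: π = [0.2033, 0.2006, 0.2172, 0.1962, 0.1827], E[r] = 0.0903, γ^t·E[r] = 0.048014, running G = 0.564844

G = 0.5648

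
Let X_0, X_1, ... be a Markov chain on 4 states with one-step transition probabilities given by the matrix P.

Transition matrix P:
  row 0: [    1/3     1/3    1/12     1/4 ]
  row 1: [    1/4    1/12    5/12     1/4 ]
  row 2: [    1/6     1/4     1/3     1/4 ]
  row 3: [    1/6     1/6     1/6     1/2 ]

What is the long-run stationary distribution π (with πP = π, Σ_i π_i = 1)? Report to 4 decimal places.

π = [0.2206, 0.2062, 0.2398, 0.3333]

Balance equations π_j = Σ_i π_i·P[i][j]:
  π_0 = 1/3·π_0 + 1/4·π_1 + 1/6·π_2 + 1/6·π_3
  π_1 = 1/3·π_0 + 1/12·π_1 + 1/4·π_2 + 1/6·π_3
  π_2 = 1/12·π_0 + 5/12·π_1 + 1/3·π_2 + 1/6·π_3
  normalize: π_0 + π_1 + π_2 + π_3 = 1
Solving the linear system gives exactly π = [92/417, 86/417, 100/417, 1/3].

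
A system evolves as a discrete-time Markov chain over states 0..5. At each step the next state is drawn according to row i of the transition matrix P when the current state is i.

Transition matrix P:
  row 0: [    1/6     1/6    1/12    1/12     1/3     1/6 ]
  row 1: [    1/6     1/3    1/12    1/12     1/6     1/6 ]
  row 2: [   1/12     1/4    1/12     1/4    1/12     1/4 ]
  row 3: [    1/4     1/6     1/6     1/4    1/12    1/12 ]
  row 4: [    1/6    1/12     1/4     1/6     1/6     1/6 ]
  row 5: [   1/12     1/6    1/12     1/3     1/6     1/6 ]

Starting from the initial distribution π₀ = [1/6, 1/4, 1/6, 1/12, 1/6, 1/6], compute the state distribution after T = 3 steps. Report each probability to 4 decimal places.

t=0: π = [0.1667, 0.2500, 0.1667, 0.0833, 0.1667, 0.1667]
t=1: π = [0.1458, 0.2083, 0.1181, 0.1806, 0.1736, 0.1736]
t=2: π = [0.1574, 0.1968, 0.1273, 0.1910, 0.1661, 0.1615]
t=3: π = [0.1585, 0.1962, 0.1269, 0.1906, 0.1664, 0.1614]

π = [0.1585, 0.1962, 0.1269, 0.1906, 0.1664, 0.1614]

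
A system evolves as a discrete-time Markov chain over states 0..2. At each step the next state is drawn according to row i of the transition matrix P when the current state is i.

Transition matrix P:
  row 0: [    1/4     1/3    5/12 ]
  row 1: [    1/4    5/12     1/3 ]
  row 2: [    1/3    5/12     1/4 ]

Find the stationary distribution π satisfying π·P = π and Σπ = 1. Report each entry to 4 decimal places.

π = [0.2774, 0.3935, 0.3290]

Balance equations π_j = Σ_i π_i·P[i][j]:
  π_0 = 1/4·π_0 + 1/4·π_1 + 1/3·π_2
  π_1 = 1/3·π_0 + 5/12·π_1 + 5/12·π_2
  normalize: π_0 + π_1 + π_2 = 1
Solving the linear system gives exactly π = [43/155, 61/155, 51/155].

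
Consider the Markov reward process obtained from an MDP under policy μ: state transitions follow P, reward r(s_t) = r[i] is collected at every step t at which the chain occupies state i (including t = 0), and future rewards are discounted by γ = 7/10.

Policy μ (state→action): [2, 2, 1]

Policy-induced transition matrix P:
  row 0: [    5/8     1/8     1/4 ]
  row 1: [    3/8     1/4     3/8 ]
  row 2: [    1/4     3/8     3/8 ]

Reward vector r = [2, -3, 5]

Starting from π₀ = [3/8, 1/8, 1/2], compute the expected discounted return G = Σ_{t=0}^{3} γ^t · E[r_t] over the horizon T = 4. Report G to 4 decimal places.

t=0: π = [0.3750, 0.1250, 0.5000], E[r] = 2.8750, γ^t·E[r] = 2.875000, running G = 2.875000
t=1: π = [0.4063, 0.2656, 0.3281], E[r] = 1.6563, γ^t·E[r] = 1.159375, running G = 4.034375
t=2: π = [0.4355, 0.2402, 0.3242], E[r] = 1.7715, γ^t·E[r] = 0.868027, running G = 4.902402
t=3: π = [0.4434, 0.2361, 0.3206], E[r] = 1.7813, γ^t·E[r] = 0.610969, running G = 5.513371

G = 5.5134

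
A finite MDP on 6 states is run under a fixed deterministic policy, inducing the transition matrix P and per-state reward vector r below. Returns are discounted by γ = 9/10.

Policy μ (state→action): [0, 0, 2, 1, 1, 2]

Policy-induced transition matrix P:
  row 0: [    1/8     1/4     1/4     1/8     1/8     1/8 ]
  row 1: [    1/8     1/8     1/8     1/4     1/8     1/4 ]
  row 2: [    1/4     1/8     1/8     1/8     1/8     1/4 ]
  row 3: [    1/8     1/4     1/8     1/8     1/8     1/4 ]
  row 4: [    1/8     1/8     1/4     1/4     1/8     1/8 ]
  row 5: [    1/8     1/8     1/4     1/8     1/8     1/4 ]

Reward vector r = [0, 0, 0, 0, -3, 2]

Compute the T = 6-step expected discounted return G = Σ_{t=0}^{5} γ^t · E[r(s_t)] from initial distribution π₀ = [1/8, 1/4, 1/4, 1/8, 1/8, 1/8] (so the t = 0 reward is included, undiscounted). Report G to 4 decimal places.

G = 0.0878

t=0: π = [0.1250, 0.2500, 0.2500, 0.1250, 0.1250, 0.1250], E[r] = -0.1250, γ^t·E[r] = -0.125000, running G = -0.125000
t=1: π = [0.1563, 0.1563, 0.1719, 0.1719, 0.1250, 0.2188], E[r] = 0.0625, γ^t·E[r] = 0.056250, running G = -0.068750
t=2: π = [0.1465, 0.1660, 0.1875, 0.1602, 0.1250, 0.2148], E[r] = 0.0547, γ^t·E[r] = 0.044297, running G = -0.024453
t=3: π = [0.1484, 0.1633, 0.1858, 0.1614, 0.1250, 0.2161], E[r] = 0.0571, γ^t·E[r] = 0.041647, running G = 0.017194
t=4: π = [0.1482, 0.1637, 0.1862, 0.1610, 0.1250, 0.2158], E[r] = 0.0566, γ^t·E[r] = 0.037162, running G = 0.054356
t=5: π = [0.1483, 0.1637, 0.1861, 0.1611, 0.1250, 0.2158], E[r] = 0.0567, γ^t·E[r] = 0.033477, running G = 0.087833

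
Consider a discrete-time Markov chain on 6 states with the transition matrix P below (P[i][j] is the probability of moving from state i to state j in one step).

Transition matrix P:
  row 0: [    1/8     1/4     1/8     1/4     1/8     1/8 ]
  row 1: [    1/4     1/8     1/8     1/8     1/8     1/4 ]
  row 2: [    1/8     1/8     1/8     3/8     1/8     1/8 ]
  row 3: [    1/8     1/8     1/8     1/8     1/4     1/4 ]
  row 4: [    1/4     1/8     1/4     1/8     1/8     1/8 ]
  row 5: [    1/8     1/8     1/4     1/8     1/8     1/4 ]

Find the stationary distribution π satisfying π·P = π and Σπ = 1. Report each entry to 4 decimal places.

π = [0.1617, 0.1452, 0.1673, 0.1870, 0.1484, 0.1903]

Balance equations π_j = Σ_i π_i·P[i][j]:
  π_0 = 1/8·π_0 + 1/4·π_1 + 1/8·π_2 + 1/8·π_3 + 1/4·π_4 + 1/8·π_5
  π_1 = 1/4·π_0 + 1/8·π_1 + 1/8·π_2 + 1/8·π_3 + 1/8·π_4 + 1/8·π_5
  π_2 = 1/8·π_0 + 1/8·π_1 + 1/8·π_2 + 1/8·π_3 + 1/4·π_4 + 1/4·π_5
  π_3 = 1/4·π_0 + 1/8·π_1 + 3/8·π_2 + 1/8·π_3 + 1/8·π_4 + 1/8·π_5
  π_4 = 1/8·π_0 + 1/8·π_1 + 1/8·π_2 + 1/4·π_3 + 1/8·π_4 + 1/8·π_5
  normalize: π_0 + π_1 + π_2 + π_3 + π_4 + π_5 = 1
Solving the linear system gives exactly π = [3011/18621, 2704/18621, 3116/18621, 387/2069, 307/2069, 3544/18621].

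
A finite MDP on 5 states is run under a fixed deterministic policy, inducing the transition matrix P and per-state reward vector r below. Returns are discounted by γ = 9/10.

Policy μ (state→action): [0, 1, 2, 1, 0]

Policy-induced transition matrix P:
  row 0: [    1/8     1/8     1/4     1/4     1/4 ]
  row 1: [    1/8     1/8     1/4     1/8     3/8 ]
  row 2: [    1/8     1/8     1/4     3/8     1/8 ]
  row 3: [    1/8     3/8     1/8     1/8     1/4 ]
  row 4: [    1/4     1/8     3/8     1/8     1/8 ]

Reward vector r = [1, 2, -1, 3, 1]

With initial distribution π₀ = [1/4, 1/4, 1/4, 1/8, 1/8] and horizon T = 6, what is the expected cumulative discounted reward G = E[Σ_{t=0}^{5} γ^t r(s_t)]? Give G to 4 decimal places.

t=0: π = [0.2500, 0.2500, 0.2500, 0.1250, 0.1250], E[r] = 1.0000, γ^t·E[r] = 1.000000, running G = 1.000000
t=1: π = [0.1406, 0.1563, 0.2500, 0.2188, 0.2344], E[r] = 1.0938, γ^t·E[r] = 0.984375, running G = 1.984375
t=2: π = [0.1543, 0.1797, 0.2520, 0.2051, 0.2090], E[r] = 1.0859, γ^t·E[r] = 0.879609, running G = 2.863984
t=3: π = [0.1511, 0.1763, 0.2505, 0.2073, 0.2148], E[r] = 1.0898, γ^t·E[r] = 0.794496, running G = 3.658480
t=4: π = [0.1519, 0.1768, 0.2509, 0.2065, 0.2139], E[r] = 1.0880, γ^t·E[r] = 0.713805, running G = 4.372286
t=5: π = [0.1517, 0.1766, 0.2509, 0.2067, 0.2140], E[r] = 1.0882, γ^t·E[r] = 0.642587, running G = 5.014872

G = 5.0149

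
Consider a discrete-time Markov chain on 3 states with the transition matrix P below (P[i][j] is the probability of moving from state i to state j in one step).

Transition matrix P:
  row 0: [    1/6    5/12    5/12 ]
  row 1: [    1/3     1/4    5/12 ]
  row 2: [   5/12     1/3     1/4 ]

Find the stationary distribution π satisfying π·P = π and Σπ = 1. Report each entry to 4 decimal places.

π = [0.3112, 0.3316, 0.3571]

Balance equations π_j = Σ_i π_i·P[i][j]:
  π_0 = 1/6·π_0 + 1/3·π_1 + 5/12·π_2
  π_1 = 5/12·π_0 + 1/4·π_1 + 1/3·π_2
  normalize: π_0 + π_1 + π_2 = 1
Solving the linear system gives exactly π = [61/196, 65/196, 5/14].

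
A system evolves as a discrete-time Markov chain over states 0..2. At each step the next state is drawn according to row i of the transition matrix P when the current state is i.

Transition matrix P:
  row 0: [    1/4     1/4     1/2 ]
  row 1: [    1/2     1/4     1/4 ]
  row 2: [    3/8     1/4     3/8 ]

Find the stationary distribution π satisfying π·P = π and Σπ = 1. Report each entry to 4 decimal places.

π = [0.3611, 0.2500, 0.3889]

Balance equations π_j = Σ_i π_i·P[i][j]:
  π_0 = 1/4·π_0 + 1/2·π_1 + 3/8·π_2
  π_1 = 1/4·π_0 + 1/4·π_1 + 1/4·π_2
  normalize: π_0 + π_1 + π_2 = 1
Solving the linear system gives exactly π = [13/36, 1/4, 7/18].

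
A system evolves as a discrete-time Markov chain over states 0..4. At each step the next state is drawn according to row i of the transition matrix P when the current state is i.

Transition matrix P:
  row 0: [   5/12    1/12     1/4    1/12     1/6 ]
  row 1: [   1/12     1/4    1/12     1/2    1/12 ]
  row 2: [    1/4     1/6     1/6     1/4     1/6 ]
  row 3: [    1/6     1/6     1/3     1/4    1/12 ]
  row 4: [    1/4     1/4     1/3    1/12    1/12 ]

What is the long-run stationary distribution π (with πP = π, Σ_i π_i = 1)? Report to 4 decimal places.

Balance equations π_j = Σ_i π_i·P[i][j]:
  π_0 = 5/12·π_0 + 1/12·π_1 + 1/4·π_2 + 1/6·π_3 + 1/4·π_4
  π_1 = 1/12·π_0 + 1/4·π_1 + 1/6·π_2 + 1/6·π_3 + 1/4·π_4
  π_2 = 1/4·π_0 + 1/12·π_1 + 1/6·π_2 + 1/3·π_3 + 1/3·π_4
  π_3 = 1/12·π_0 + 1/2·π_1 + 1/4·π_2 + 1/4·π_3 + 1/12·π_4
  normalize: π_0 + π_1 + π_2 + π_3 + π_4 = 1
Solving the linear system gives exactly π = [3993/16457, 2813/16457, 3814/16457, 545/2351, 2022/16457].

π = [0.2426, 0.1709, 0.2318, 0.2318, 0.1229]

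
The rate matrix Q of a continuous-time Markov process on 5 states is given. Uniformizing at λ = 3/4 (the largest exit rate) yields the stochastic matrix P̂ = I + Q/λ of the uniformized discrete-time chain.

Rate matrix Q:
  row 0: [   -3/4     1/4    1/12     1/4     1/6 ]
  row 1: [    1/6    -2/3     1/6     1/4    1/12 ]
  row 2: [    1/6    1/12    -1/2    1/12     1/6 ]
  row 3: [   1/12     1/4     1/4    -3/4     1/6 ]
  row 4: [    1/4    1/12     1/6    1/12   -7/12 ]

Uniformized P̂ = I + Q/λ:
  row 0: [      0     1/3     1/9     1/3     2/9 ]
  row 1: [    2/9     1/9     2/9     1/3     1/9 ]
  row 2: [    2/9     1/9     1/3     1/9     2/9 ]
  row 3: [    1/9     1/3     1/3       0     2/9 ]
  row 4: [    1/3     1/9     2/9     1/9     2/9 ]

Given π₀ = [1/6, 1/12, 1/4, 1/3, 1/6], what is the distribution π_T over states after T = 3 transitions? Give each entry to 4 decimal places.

t=0: π = [0.1667, 0.0833, 0.2500, 0.3333, 0.1667]
t=1: π = [0.1667, 0.2222, 0.2685, 0.1296, 0.2130]
t=2: π = [0.1944, 0.1770, 0.2479, 0.1831, 0.1975]
t=3: π = [0.1806, 0.1950, 0.2485, 0.1733, 0.2026]

π = [0.1806, 0.1950, 0.2485, 0.1733, 0.2026]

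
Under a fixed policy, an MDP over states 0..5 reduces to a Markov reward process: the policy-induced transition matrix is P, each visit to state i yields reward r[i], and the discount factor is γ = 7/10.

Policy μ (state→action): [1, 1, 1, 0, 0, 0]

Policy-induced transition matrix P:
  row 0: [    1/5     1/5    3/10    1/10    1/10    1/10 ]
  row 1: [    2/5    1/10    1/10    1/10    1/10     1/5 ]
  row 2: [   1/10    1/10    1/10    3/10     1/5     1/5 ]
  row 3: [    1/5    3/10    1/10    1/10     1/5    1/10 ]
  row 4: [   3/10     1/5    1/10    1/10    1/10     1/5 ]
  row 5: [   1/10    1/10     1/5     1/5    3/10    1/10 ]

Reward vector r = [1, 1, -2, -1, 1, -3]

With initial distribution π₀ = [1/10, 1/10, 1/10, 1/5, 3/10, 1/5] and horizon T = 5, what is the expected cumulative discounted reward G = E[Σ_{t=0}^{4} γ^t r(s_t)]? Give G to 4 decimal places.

t=0: π = [0.1000, 0.1000, 0.1000, 0.2000, 0.3000, 0.2000], E[r] = -0.5000, γ^t·E[r] = -0.500000, running G = -0.500000
t=1: π = [0.2200, 0.1800, 0.1400, 0.1400, 0.1700, 0.1500], E[r] = -0.3000, γ^t·E[r] = -0.210000, running G = -0.710000
t=2: π = [0.2240, 0.1670, 0.1590, 0.1430, 0.1580, 0.1490], E[r] = -0.3590, γ^t·E[r] = -0.175910, running G = -0.885910
t=3: π = [0.2184, 0.1668, 0.1597, 0.1467, 0.1600, 0.1484], E[r] = -0.3661, γ^t·E[r] = -0.125572, running G = -1.011482
t=4: π = [0.2186, 0.1672, 0.1585, 0.1468, 0.1603, 0.1487], E[r] = -0.3637, γ^t·E[r] = -0.087329, running G = -1.098811

G = -1.0988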